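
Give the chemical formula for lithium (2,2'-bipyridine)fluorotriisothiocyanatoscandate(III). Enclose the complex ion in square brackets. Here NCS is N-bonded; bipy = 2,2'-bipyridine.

Ligands: 3 isothiocyanato (NCS, -1), 1 fluoro (F, -1), 1 2,2'-bipyridine (bipy, neutral). Ligand charge sum = -4.
Charge balance with lithium (+1) requires 1 complex ion per 1 lithium.

Li[Sc(bipy)F(NCS)3]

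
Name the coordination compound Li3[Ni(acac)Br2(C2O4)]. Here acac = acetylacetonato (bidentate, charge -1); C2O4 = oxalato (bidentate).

The 3 lithium counter-ions carry a total charge of +3, so each complex ion is 3−.
Ligand charges: 1×acetylacetonato (-1 each), 1×oxalato (-2 each), 2×bromo (-1 each); total -5. So Ni + (-5) = 3−, giving Ni = +2.
Ligands are named alphabetically: acetylacetonato before bromo before oxalato.
The complex ion is anionic, so nickel takes the -ate form nickelate(II).

lithium (acetylacetonato)dibromooxalatonickelate(II)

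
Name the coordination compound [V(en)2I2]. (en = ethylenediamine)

There is no counter-ion, so the complex is neutral overall.
Ligand charges: 2×iodo (-1 each), 2×ethylenediamine (neutral); total -2. So V + (-2) = 0, giving V = +2.
Ligands are named alphabetically: ethylenediamine before iodo.

bis(ethylenediamine)diiodovanadium(II)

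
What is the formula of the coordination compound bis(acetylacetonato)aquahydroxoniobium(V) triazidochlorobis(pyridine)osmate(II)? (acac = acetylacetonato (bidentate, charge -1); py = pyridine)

[Nb(acac)2(H2O)(OH)][OsCl(N3)3(py)2]

Cation [Nb…]: ligand charges -3, Nb(V) ⇒ ion charge 2+.
Anion [Os…]: ligand charges -4, Os(II) ⇒ ion charge 2−.
One 2+ cation balances one 2− anion.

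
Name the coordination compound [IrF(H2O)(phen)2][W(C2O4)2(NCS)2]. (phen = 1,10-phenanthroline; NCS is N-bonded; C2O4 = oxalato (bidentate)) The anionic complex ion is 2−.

Both ions are complex: the cation is named first with the plain metal name, the anion second with the -ate form; each ion's ligands are alphabetised independently.
The complex anion is given as 2−; its ligand charges sum to -6, so W = +4.
A 1:1 salt means the cation carries the equal and opposite charge, 2+.
Cation: ligand charges sum to -1; for the ion to be 2+, Ir = +3.

aquafluorobis(1,10-phenanthroline)iridium(III) diisothiocyanatodioxalatotungstate(IV)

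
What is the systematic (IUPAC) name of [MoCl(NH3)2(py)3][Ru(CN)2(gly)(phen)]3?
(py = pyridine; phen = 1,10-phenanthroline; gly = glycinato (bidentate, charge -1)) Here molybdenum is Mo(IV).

diamminechlorotris(pyridine)molybdenum(IV) dicyano(glycinato)(1,10-phenanthroline)ruthenate(II)

Both ions are complex: the cation is named first with the plain metal name, the anion second with the -ate form; each ion's ligands are alphabetised independently.
Mo is given as +4; the cation's ligand charges sum to -1, so the complex cation is 3+.
With 3 anions per cation, each anion must be 3/3 = 1−.
Anion: ligand charges sum to -3; for the ion to be 1−, Ru = +2.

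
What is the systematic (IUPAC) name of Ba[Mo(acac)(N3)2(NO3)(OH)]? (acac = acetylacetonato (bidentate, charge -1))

barium (acetylacetonato)diazidohydroxonitratomolybdate(III)

The 1 barium counter-ion carries a total charge of +2, so each complex ion is 2−.
Ligand charges: 1×acetylacetonato (-1 each), 1×nitrato (-1 each), 1×hydroxo (-1 each), 2×azido (-1 each); total -5. So Mo + (-5) = 2−, giving Mo = +3.
Ligands are named alphabetically: acetylacetonato before azido before hydroxo before nitrato.
The complex ion is anionic, so molybdenum takes the -ate form molybdate(III).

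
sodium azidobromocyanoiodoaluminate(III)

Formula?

Na[AlBr(CN)I(N3)]

Ligands: 1 azido (N3, -1), 1 bromo (Br, -1), 1 cyano (CN, -1), 1 iodo (I, -1). Ligand charge sum = -4.
With Al in oxidation state +3, the complex ion is [Al...]^1−.
Charge balance with sodium (+1) requires 1 complex ion per 1 sodium.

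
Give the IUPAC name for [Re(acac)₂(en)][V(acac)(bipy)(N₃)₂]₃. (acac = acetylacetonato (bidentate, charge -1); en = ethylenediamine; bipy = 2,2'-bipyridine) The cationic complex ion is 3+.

bis(acetylacetonato)(ethylenediamine)rhenium(V) (acetylacetonato)diazido(2,2'-bipyridine)vanadate(II)

Both ions are complex: the cation is named first with the plain metal name, the anion second with the -ate form; each ion's ligands are alphabetised independently.
The complex cation is given as 3+; its ligand charges sum to -2, so Re = +5.
With 3 anions per cation, each anion must be 3/3 = 1−.
Anion: ligand charges sum to -3; for the ion to be 1−, V = +2.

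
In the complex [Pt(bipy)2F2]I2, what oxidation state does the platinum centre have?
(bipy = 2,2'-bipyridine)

2 iodide outside the brackets (-1 each) → the complex ion is 2+.
Ligand charges: 2×F = -2; 2×bipy neutral; sum -2.
Pt + (-2) = 2+ ⇒ Pt is +4.

+4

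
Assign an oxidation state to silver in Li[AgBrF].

+1

1 lithium outside the brackets (+1 each) → the complex ion is 1−.
Ligand charges: 1×F = -1; 1×Br = -1; sum -2.
Ag + (-2) = 1− ⇒ Ag is +1.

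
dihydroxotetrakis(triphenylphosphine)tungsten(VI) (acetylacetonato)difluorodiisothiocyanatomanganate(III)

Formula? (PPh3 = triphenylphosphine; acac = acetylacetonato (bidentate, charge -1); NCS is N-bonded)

[W(OH)2(PPh3)4][Mn(acac)F2(NCS)2]2

Cation [W…]: ligand charges -2, W(VI) ⇒ ion charge 4+.
Anion [Mn…]: ligand charges -5, Mn(III) ⇒ ion charge 2−.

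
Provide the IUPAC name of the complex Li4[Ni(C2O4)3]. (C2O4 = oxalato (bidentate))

The 4 lithium counter-ions carry a total charge of +4, so each complex ion is 4−.
Ligand charges: 3×oxalato (-2 each); total -6. So Ni + (-6) = 4−, giving Ni = +2.
The complex ion is anionic, so nickel takes the -ate form nickelate(II).

lithium trioxalatonickelate(II)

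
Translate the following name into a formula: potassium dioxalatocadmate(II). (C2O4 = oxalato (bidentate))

K2[Cd(C2O4)2]

Ligands: 2 oxalato (C2O4, -2). Ligand charge sum = -4.
With Cd in oxidation state +2, the complex ion is [Cd...]^2−.
Charge balance with potassium (+1) requires 1 complex ion per 2 potassium.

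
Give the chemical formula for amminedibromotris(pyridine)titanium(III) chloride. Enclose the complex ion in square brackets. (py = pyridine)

[TiBr2(NH3)(py)3]Cl

Ligands: 2 bromo (Br, -1), 1 ammine (NH3, neutral), 3 pyridine (py, neutral). Ligand charge sum = -2.
With Ti in oxidation state +3, the complex ion is [Ti...]^1+.
Charge balance with chloride (-1) requires 1 complex ion per 1 chloride.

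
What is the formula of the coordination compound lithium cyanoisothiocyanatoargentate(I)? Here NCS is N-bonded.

Li[Ag(CN)(NCS)]

Ligands: 1 cyano (CN, -1), 1 isothiocyanato (NCS, -1). Ligand charge sum = -2.
With Ag in oxidation state +1, the complex ion is [Ag...]^1−.
Charge balance with lithium (+1) requires 1 complex ion per 1 lithium.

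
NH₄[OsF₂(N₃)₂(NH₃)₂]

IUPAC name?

ammonium diamminediazidodifluoroosmate(III)

The 1 ammonium counter-ion carries a total charge of +1, so each complex ion is 1−.
Ligand charges: 2×ammine (neutral), 2×azido (-1 each), 2×fluoro (-1 each); total -4. So Os + (-4) = 1−, giving Os = +3.
The complex ion is anionic, so osmium takes the -ate form osmate(III).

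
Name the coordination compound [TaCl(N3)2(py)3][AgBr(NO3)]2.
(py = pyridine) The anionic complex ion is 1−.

The complex anion is given as 1−; its ligand charges sum to -2, so Ag = +1.
With 2 anions per cation, the cation must be 2×1 = 2+.
Cation: ligand charges sum to -3; for the ion to be 2+, Ta = +5.

diazidochlorotris(pyridine)tantalum(V) bromonitratoargentate(I)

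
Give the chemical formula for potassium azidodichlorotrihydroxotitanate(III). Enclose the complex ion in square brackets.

Ligands: 2 chloro (Cl, -1), 1 azido (N3, -1), 3 hydroxo (OH, -1). Ligand charge sum = -6.
With Ti in oxidation state +3, the complex ion is [Ti...]^3−.
Charge balance with potassium (+1) requires 1 complex ion per 3 potassium.

K3[TiCl2(N3)(OH)3]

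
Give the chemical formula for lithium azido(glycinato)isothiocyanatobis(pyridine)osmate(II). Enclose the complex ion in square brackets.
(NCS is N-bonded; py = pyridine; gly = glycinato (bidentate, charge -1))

Ligands: 1 isothiocyanato (NCS, -1), 2 pyridine (py, neutral), 1 glycinato (gly, -1), 1 azido (N3, -1). Ligand charge sum = -3.
With Os in oxidation state +2, the complex ion is [Os...]^1−.
Charge balance with lithium (+1) requires 1 complex ion per 1 lithium.

Li[Os(gly)(N3)(NCS)(py)2]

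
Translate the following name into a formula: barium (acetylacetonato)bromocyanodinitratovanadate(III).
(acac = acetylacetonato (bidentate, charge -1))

Ligands: 1 cyano (CN, -1), 2 nitrato (NO3, -1), 1 acetylacetonato (acac, -1), 1 bromo (Br, -1). Ligand charge sum = -5.
With V in oxidation state +3, the complex ion is [V...]^2−.
Charge balance with barium (+2) requires 1 complex ion per 1 barium.

Ba[V(acac)Br(CN)(NO3)2]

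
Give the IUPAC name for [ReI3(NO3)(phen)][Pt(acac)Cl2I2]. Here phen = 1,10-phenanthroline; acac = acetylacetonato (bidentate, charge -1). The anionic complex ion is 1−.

The complex anion is given as 1−; its ligand charges sum to -5, so Pt = +4.
A 1:1 salt means the cation carries the equal and opposite charge, 1+.
Cation: ligand charges sum to -4; for the ion to be 1+, Re = +5.

triiodonitrato(1,10-phenanthroline)rhenium(V) (acetylacetonato)dichlorodiiodoplatinate(IV)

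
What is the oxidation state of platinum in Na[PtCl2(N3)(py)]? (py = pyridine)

1 sodium outside the brackets (+1 each) → the complex ion is 1−.
Ligand charges: 1×N3 = -1; 1×py neutral; 2×Cl = -2; sum -3.
Pt + (-3) = 1− ⇒ Pt is +2.

+2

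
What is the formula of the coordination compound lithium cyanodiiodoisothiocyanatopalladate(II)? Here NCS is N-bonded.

Ligands: 1 isothiocyanato (NCS, -1), 2 iodo (I, -1), 1 cyano (CN, -1). Ligand charge sum = -4.
Charge balance with lithium (+1) requires 1 complex ion per 2 lithium.

Li2[Pd(CN)I2(NCS)]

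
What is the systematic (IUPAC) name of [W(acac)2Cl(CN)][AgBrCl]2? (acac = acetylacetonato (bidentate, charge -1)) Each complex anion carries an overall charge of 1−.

The complex anion is given as 1−; its ligand charges sum to -2, so Ag = +1.
With 2 anions per cation, the cation must be 2×1 = 2+.
Cation: ligand charges sum to -4; for the ion to be 2+, W = +6.

bis(acetylacetonato)chlorocyanotungsten(VI) bromochloroargentate(I)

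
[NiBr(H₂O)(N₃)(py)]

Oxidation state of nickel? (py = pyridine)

No counter-ion: the bracketed complex is neutral.
Ligand charges: 1×Br = -1; 1×N3 = -1; 1×py neutral; 1×H2O neutral; sum -2.
Ni + (-2) = 0 ⇒ Ni is +2.

+2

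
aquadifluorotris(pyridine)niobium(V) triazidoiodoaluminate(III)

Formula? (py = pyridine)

Cation [Nb…]: ligand charges -2, Nb(V) ⇒ ion charge 3+.
Anion [Al…]: ligand charges -4, Al(III) ⇒ ion charge 1−.

[NbF2(H2O)(py)3][AlI(N3)3]3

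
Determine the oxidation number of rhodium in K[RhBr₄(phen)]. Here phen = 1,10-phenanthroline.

+3

1 potassium outside the brackets (+1 each) → the complex ion is 1−.
Ligand charges: 1×phen neutral; 4×Br = -4; sum -4.
Rh + (-4) = 1− ⇒ Rh is +3.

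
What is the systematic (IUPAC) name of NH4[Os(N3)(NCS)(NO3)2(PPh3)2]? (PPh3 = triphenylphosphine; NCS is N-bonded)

ammonium azidoisothiocyanatodinitratobis(triphenylphosphine)osmate(III)

The 1 ammonium counter-ion carries a total charge of +1, so each complex ion is 1−.
Ligand charges: 1×azido (-1 each), 2×triphenylphosphine (neutral), 1×isothiocyanato (-1 each), 2×nitrato (-1 each); total -4. So Os + (-4) = 1−, giving Os = +3.
Ligands are named alphabetically: azido before isothiocyanato before nitrato before triphenylphosphine.
The complex ion is anionic, so osmium takes the -ate form osmate(III).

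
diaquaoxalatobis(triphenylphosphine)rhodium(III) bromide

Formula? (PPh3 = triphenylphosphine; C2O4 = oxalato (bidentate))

[Rh(C2O4)(H2O)2(PPh3)2]Br

Ligands: 2 triphenylphosphine (PPh3, neutral), 1 oxalato (C2O4, -2), 2 aqua (H2O, neutral). Ligand charge sum = -2.
With Rh in oxidation state +3, the complex ion is [Rh...]^1+.
Charge balance with bromide (-1) requires 1 complex ion per 1 bromide.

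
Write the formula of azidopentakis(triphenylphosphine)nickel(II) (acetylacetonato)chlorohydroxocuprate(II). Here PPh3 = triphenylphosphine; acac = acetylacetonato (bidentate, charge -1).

Cation [Ni…]: ligand charges -1, Ni(II) ⇒ ion charge 1+.
Anion [Cu…]: ligand charges -3, Cu(II) ⇒ ion charge 1−.

[Ni(N3)(PPh3)5][Cu(acac)Cl(OH)]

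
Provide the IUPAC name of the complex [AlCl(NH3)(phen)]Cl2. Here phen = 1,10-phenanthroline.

amminechloro(1,10-phenanthroline)aluminium(III) chloride

The 2 chloride counter-ions carry a total charge of -2, so each complex ion is 2+.
Ligand charges: 1×ammine (neutral), 1×chloro (-1 each), 1×1,10-phenanthroline (neutral); total -1. So Al + (-1) = 2+, giving Al = +3.
Ligands are named alphabetically: ammine before chloro before phenanthroline.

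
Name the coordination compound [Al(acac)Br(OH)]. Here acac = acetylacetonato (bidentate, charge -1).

(acetylacetonato)bromohydroxoaluminium(III)

There is no counter-ion, so the complex is neutral overall.
Ligand charges: 1×acetylacetonato (-1 each), 1×bromo (-1 each), 1×hydroxo (-1 each); total -3. So Al + (-3) = 0, giving Al = +3.
Ligands are named alphabetically: acetylacetonato before bromo before hydroxo.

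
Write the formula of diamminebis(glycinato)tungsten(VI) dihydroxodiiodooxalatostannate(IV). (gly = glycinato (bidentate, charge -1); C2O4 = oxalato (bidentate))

[W(gly)2(NH3)2][Sn(C2O4)I2(OH)2]2

Cation [W…]: ligand charges -2, W(VI) ⇒ ion charge 4+.
Anion [Sn…]: ligand charges -6, Sn(IV) ⇒ ion charge 2−.
One 4+ cation requires 2 of the 2− anion.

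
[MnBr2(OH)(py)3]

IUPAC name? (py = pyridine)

There is no counter-ion, so the complex is neutral overall.
Ligand charges: 2×bromo (-1 each), 3×pyridine (neutral), 1×hydroxo (-1 each); total -3. So Mn + (-3) = 0, giving Mn = +3.
Ligands are named alphabetically: bromo before hydroxo before pyridine.

dibromohydroxotris(pyridine)manganese(III)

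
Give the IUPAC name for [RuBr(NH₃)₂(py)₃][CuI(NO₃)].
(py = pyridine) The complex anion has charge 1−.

The complex anion is given as 1−; its ligand charges sum to -2, so Cu = +1.
A 1:1 salt means the cation carries the equal and opposite charge, 1+.
Cation: ligand charges sum to -1; for the ion to be 1+, Ru = +2.

diamminebromotris(pyridine)ruthenium(II) iodonitratocuprate(I)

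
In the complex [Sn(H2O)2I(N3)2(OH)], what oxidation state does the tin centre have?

+4

No counter-ion: the bracketed complex is neutral.
Ligand charges: 1×I = -1; 2×H2O neutral; 2×N3 = -2; 1×OH = -1; sum -4.
Sn + (-4) = 0 ⇒ Sn is +4.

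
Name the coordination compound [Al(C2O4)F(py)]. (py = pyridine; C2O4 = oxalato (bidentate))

fluorooxalato(pyridine)aluminium(III)

There is no counter-ion, so the complex is neutral overall.
Ligand charges: 1×pyridine (neutral), 1×oxalato (-2 each), 1×fluoro (-1 each); total -3. So Al + (-3) = 0, giving Al = +3.
Ligands are named alphabetically: fluoro before oxalato before pyridine.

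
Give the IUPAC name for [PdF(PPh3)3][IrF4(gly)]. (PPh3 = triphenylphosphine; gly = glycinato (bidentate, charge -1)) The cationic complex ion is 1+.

fluorotris(triphenylphosphine)palladium(II) tetrafluoro(glycinato)iridate(IV)

The complex cation is given as 1+; its ligand charges sum to -1, so Pd = +2.
A 1:1 salt means the anion carries the equal and opposite charge, 1−.
Anion: ligand charges sum to -5; for the ion to be 1−, Ir = +4.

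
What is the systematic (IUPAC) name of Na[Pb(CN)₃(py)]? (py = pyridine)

sodium tricyano(pyridine)plumbate(II)

The 1 sodium counter-ion carries a total charge of +1, so each complex ion is 1−.
Ligand charges: 3×cyano (-1 each), 1×pyridine (neutral); total -3. So Pb + (-3) = 1−, giving Pb = +2.
Ligands are named alphabetically: cyano before pyridine.
The complex ion is anionic, so lead takes the -ate form plumbate(II).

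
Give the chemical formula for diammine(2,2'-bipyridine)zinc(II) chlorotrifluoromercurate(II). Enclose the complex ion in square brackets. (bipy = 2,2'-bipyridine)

[Zn(bipy)(NH3)2][HgClF3]

Cation [Zn…]: ligand charges 0, Zn(II) ⇒ ion charge 2+.
Anion [Hg…]: ligand charges -4, Hg(II) ⇒ ion charge 2−.
One 2+ cation balances one 2− anion.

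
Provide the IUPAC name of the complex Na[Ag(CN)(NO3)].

sodium cyanonitratoargentate(I)

The 1 sodium counter-ion carries a total charge of +1, so each complex ion is 1−.
Ligand charges: 1×cyano (-1 each), 1×nitrato (-1 each); total -2. So Ag + (-2) = 1−, giving Ag = +1.
Ligands are named alphabetically: cyano before nitrato.
The complex ion is anionic, so silver takes the -ate form argentate(I).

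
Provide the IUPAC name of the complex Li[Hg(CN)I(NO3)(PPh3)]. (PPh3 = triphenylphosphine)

lithium cyanoiodonitrato(triphenylphosphine)mercurate(II)

The 1 lithium counter-ion carries a total charge of +1, so each complex ion is 1−.
Ligand charges: 1×cyano (-1 each), 1×triphenylphosphine (neutral), 1×nitrato (-1 each), 1×iodo (-1 each); total -3. So Hg + (-3) = 1−, giving Hg = +2.
Ligands are named alphabetically: cyano before iodo before nitrato before triphenylphosphine.
The complex ion is anionic, so mercury takes the -ate form mercurate(II).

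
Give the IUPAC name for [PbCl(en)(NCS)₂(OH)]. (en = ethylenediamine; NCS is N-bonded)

There is no counter-ion, so the complex is neutral overall.
Ligand charges: 1×hydroxo (-1 each), 1×ethylenediamine (neutral), 2×isothiocyanato (-1 each), 1×chloro (-1 each); total -4. So Pb + (-4) = 0, giving Pb = +4.
Ligands are named alphabetically: chloro before ethylenediamine before hydroxo before isothiocyanato.

chloro(ethylenediamine)hydroxodiisothiocyanatolead(IV)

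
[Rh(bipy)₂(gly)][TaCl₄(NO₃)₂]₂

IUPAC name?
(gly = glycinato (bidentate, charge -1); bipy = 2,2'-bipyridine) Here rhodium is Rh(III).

Both ions are complex: the cation is named first with the plain metal name, the anion second with the -ate form; each ion's ligands are alphabetised independently.
Rh is given as +3; the cation's ligand charges sum to -1, so the complex cation is 2+.
With 2 anions per cation, each anion must be 2/2 = 1−.
Anion: ligand charges sum to -6; for the ion to be 1−, Ta = +5.

bis(2,2'-bipyridine)(glycinato)rhodium(III) tetrachlorodinitratotantalate(V)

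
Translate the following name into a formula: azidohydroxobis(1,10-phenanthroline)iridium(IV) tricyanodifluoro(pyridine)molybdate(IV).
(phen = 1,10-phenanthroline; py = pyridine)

[Ir(N3)(OH)(phen)2][Mo(CN)3F2(py)]2

Cation [Ir…]: ligand charges -2, Ir(IV) ⇒ ion charge 2+.
Anion [Mo…]: ligand charges -5, Mo(IV) ⇒ ion charge 1−.
One 2+ cation requires 2 of the 1− anion.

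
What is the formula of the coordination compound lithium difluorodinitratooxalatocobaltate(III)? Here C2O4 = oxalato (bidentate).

Ligands: 2 nitrato (NO3, -1), 1 oxalato (C2O4, -2), 2 fluoro (F, -1). Ligand charge sum = -6.
With Co in oxidation state +3, the complex ion is [Co...]^3−.
Charge balance with lithium (+1) requires 1 complex ion per 3 lithium.

Li3[Co(C2O4)F2(NO3)2]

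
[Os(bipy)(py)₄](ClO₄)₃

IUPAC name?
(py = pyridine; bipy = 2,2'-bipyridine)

(2,2'-bipyridine)tetrakis(pyridine)osmium(III) perchlorate

The 3 perchlorate counter-ions carry a total charge of -3, so each complex ion is 3+.
Ligand charges: 4×pyridine (neutral), 1×2,2'-bipyridine (neutral); total 0. So Os + (0) = 3+, giving Os = +3.
Ligands are named alphabetically: bipyridine before pyridine.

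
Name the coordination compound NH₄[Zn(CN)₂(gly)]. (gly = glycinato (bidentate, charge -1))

ammonium dicyano(glycinato)zincate(II)

The 1 ammonium counter-ion carries a total charge of +1, so each complex ion is 1−.
Ligand charges: 2×cyano (-1 each), 1×glycinato (-1 each); total -3. So Zn + (-3) = 1−, giving Zn = +2.
The complex ion is anionic, so zinc takes the -ate form zincate(II).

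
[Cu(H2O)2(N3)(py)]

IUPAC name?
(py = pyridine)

There is no counter-ion, so the complex is neutral overall.
Ligand charges: 1×azido (-1 each), 2×aqua (neutral), 1×pyridine (neutral); total -1. So Cu + (-1) = 0, giving Cu = +1.
Ligands are named alphabetically: aqua before azido before pyridine.

diaquaazido(pyridine)copper(I)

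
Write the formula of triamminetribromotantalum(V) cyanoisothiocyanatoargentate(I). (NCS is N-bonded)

Cation [Ta…]: ligand charges -3, Ta(V) ⇒ ion charge 2+.
Anion [Ag…]: ligand charges -2, Ag(I) ⇒ ion charge 1−.

[TaBr3(NH3)3][Ag(CN)(NCS)]2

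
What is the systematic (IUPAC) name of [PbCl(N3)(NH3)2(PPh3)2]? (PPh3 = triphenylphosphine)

diammineazidochlorobis(triphenylphosphine)lead(II)

There is no counter-ion, so the complex is neutral overall.
Ligand charges: 1×chloro (-1 each), 2×ammine (neutral), 1×azido (-1 each), 2×triphenylphosphine (neutral); total -2. So Pb + (-2) = 0, giving Pb = +2.
Ligands are named alphabetically: ammine before azido before chloro before triphenylphosphine.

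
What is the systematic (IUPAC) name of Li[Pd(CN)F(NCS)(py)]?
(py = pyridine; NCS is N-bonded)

The 1 lithium counter-ion carries a total charge of +1, so each complex ion is 1−.
Ligand charges: 1×cyano (-1 each), 1×pyridine (neutral), 1×isothiocyanato (-1 each), 1×fluoro (-1 each); total -3. So Pd + (-3) = 1−, giving Pd = +2.
Ligands are named alphabetically: cyano before fluoro before isothiocyanato before pyridine.
The complex ion is anionic, so palladium takes the -ate form palladate(II).

lithium cyanofluoroisothiocyanato(pyridine)palladate(II)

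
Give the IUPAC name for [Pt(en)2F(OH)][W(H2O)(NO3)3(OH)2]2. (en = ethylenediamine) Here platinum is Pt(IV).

Both ions are complex: the cation is named first with the plain metal name, the anion second with the -ate form; each ion's ligands are alphabetised independently.
Pt is given as +4; the cation's ligand charges sum to -2, so the complex cation is 2+.
With 2 anions per cation, each anion must be 2/2 = 1−.
Anion: ligand charges sum to -5; for the ion to be 1−, W = +4.

bis(ethylenediamine)fluorohydroxoplatinum(IV) aquadihydroxotrinitratotungstate(IV)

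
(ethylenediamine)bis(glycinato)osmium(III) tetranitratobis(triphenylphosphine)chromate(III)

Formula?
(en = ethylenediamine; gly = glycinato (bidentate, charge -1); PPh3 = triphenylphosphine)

[Os(en)(gly)2][Cr(NO3)4(PPh3)2]

Cation [Os…]: ligand charges -2, Os(III) ⇒ ion charge 1+.
Anion [Cr…]: ligand charges -4, Cr(III) ⇒ ion charge 1−.
One 1+ cation balances one 1− anion.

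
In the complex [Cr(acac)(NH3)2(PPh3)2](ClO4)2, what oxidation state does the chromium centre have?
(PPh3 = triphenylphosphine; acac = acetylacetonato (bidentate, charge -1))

+3

2 perchlorate outside the brackets (-1 each) → the complex ion is 2+.
Ligand charges: 2×NH3 neutral; 2×PPh3 neutral; 1×acac = -1; sum -1.
Cr + (-1) = 2+ ⇒ Cr is +3.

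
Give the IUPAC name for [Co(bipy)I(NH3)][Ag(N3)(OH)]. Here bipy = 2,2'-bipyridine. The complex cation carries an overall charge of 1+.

Both ions are complex: the cation is named first with the plain metal name, the anion second with the -ate form; each ion's ligands are alphabetised independently.
The complex cation is given as 1+; its ligand charges sum to -1, so Co = +2.
A 1:1 salt means the anion carries the equal and opposite charge, 1−.
Anion: ligand charges sum to -2; for the ion to be 1−, Ag = +1.

ammine(2,2'-bipyridine)iodocobalt(II) azidohydroxoargentate(I)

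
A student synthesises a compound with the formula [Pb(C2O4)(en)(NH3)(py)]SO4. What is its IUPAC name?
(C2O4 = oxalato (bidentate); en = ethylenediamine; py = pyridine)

ammine(ethylenediamine)oxalato(pyridine)lead(IV) sulfate

The 1 sulfate counter-ion carries a total charge of -2, so each complex ion is 2+.
Ligand charges: 1×oxalato (-2 each), 1×ethylenediamine (neutral), 1×ammine (neutral), 1×pyridine (neutral); total -2. So Pb + (-2) = 2+, giving Pb = +4.
Ligands are named alphabetically: ammine before ethylenediamine before oxalato before pyridine.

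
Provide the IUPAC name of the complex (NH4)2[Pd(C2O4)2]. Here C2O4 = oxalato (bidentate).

ammonium dioxalatopalladate(II)

The 2 ammonium counter-ions carry a total charge of +2, so each complex ion is 2−.
Ligand charges: 2×oxalato (-2 each); total -4. So Pd + (-4) = 2−, giving Pd = +2.
The complex ion is anionic, so palladium takes the -ate form palladate(II).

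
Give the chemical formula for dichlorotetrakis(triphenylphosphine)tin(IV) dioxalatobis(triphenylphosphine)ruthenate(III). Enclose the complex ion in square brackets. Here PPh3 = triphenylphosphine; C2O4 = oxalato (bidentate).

[SnCl2(PPh3)4][Ru(C2O4)2(PPh3)2]2

Cation [Sn…]: ligand charges -2, Sn(IV) ⇒ ion charge 2+.
Anion [Ru…]: ligand charges -4, Ru(III) ⇒ ion charge 1−.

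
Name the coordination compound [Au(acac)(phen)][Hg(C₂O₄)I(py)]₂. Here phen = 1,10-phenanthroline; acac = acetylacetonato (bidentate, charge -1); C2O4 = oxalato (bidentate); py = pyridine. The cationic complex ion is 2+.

Both ions are complex: the cation is named first with the plain metal name, the anion second with the -ate form; each ion's ligands are alphabetised independently.
The complex cation is given as 2+; its ligand charges sum to -1, so Au = +3.
With 2 anions per cation, each anion must be 2/2 = 1−.
Anion: ligand charges sum to -3; for the ion to be 1−, Hg = +2.

(acetylacetonato)(1,10-phenanthroline)gold(III) iodooxalato(pyridine)mercurate(II)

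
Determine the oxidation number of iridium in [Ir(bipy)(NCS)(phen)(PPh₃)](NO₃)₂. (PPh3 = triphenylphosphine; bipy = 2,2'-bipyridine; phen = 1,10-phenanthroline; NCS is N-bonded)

+3

2 nitrate outside the brackets (-1 each) → the complex ion is 2+.
Ligand charges: 1×PPh3 neutral; 1×bipy neutral; 1×phen neutral; 1×NCS = -1; sum -1.
Ir + (-1) = 2+ ⇒ Ir is +3.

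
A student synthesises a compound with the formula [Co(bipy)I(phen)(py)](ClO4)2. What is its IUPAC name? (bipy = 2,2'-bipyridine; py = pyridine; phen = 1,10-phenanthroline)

(2,2'-bipyridine)iodo(1,10-phenanthroline)(pyridine)cobalt(III) perchlorate

The 2 perchlorate counter-ions carry a total charge of -2, so each complex ion is 2+.
Ligand charges: 1×iodo (-1 each), 1×2,2'-bipyridine (neutral), 1×pyridine (neutral), 1×1,10-phenanthroline (neutral); total -1. So Co + (-1) = 2+, giving Co = +3.
Ligands are named alphabetically: bipyridine before iodo before phenanthroline before pyridine.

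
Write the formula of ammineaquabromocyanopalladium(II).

[PdBr(CN)(H2O)(NH3)]

Ligands: 1 bromo (Br, -1), 1 cyano (CN, -1), 1 ammine (NH3, neutral), 1 aqua (H2O, neutral). Ligand charge sum = -2.
With Pd in oxidation state +2, the complex ion is [Pd...].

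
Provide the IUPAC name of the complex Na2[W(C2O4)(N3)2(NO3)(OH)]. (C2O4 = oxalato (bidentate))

sodium diazidohydroxonitratooxalatotungstate(IV)

The 2 sodium counter-ions carry a total charge of +2, so each complex ion is 2−.
Ligand charges: 2×azido (-1 each), 1×hydroxo (-1 each), 1×oxalato (-2 each), 1×nitrato (-1 each); total -6. So W + (-6) = 2−, giving W = +4.
Ligands are named alphabetically: azido before hydroxo before nitrato before oxalato.
The complex ion is anionic, so tungsten takes the -ate form tungstate(IV).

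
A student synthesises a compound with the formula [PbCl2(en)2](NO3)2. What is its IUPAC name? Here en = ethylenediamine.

dichlorobis(ethylenediamine)lead(IV) nitrate

The 2 nitrate counter-ions carry a total charge of -2, so each complex ion is 2+.
Ligand charges: 2×ethylenediamine (neutral), 2×chloro (-1 each); total -2. So Pb + (-2) = 2+, giving Pb = +4.
Ligands are named alphabetically: chloro before ethylenediamine.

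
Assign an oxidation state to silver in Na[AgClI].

+1

1 sodium outside the brackets (+1 each) → the complex ion is 1−.
Ligand charges: 1×Cl = -1; 1×I = -1; sum -2.
Ag + (-2) = 1− ⇒ Ag is +1.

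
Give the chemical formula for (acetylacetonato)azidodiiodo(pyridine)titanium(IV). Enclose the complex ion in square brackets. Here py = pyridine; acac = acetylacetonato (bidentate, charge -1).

Ligands: 1 pyridine (py, neutral), 2 iodo (I, -1), 1 azido (N3, -1), 1 acetylacetonato (acac, -1). Ligand charge sum = -4.
With Ti in oxidation state +4, the complex ion is [Ti...].

[Ti(acac)I2(N3)(py)]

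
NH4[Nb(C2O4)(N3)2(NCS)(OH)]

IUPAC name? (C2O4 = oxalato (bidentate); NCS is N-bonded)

The 1 ammonium counter-ion carries a total charge of +1, so each complex ion is 1−.
Ligand charges: 1×hydroxo (-1 each), 1×oxalato (-2 each), 1×isothiocyanato (-1 each), 2×azido (-1 each); total -6. So Nb + (-6) = 1−, giving Nb = +5.
Ligands are named alphabetically: azido before hydroxo before isothiocyanato before oxalato.
The complex ion is anionic, so niobium takes the -ate form niobate(V).

ammonium diazidohydroxoisothiocyanatooxalatoniobate(V)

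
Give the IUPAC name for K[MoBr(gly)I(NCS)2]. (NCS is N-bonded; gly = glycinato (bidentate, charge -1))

potassium bromo(glycinato)iododiisothiocyanatomolybdate(IV)

The 1 potassium counter-ion carries a total charge of +1, so each complex ion is 1−.
Ligand charges: 2×isothiocyanato (-1 each), 1×glycinato (-1 each), 1×iodo (-1 each), 1×bromo (-1 each); total -5. So Mo + (-5) = 1−, giving Mo = +4.
The complex ion is anionic, so molybdenum takes the -ate form molybdate(IV).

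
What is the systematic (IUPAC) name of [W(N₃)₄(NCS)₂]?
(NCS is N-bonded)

There is no counter-ion, so the complex is neutral overall.
Ligand charges: 4×azido (-1 each), 2×isothiocyanato (-1 each); total -6. So W + (-6) = 0, giving W = +6.
Ligands are named alphabetically: azido before isothiocyanato.

tetraazidodiisothiocyanatotungsten(VI)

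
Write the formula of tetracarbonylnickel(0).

[Ni(CO)4]

Ligands: 4 carbonyl (CO, neutral). Ligand charge sum = 0.
With Ni in oxidation state 0, the complex ion is [Ni...].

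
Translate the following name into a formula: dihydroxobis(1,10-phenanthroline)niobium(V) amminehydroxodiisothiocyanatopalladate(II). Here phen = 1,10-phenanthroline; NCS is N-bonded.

Cation [Nb…]: ligand charges -2, Nb(V) ⇒ ion charge 3+.
Anion [Pd…]: ligand charges -3, Pd(II) ⇒ ion charge 1−.
One 3+ cation requires 3 of the 1− anion.

[Nb(OH)2(phen)2][Pd(NCS)2(NH3)(OH)]3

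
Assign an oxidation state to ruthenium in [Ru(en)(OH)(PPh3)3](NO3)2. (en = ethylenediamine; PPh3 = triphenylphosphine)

2 nitrate outside the brackets (-1 each) → the complex ion is 2+.
Ligand charges: 1×en neutral; 1×OH = -1; 3×PPh3 neutral; sum -1.
Ru + (-1) = 2+ ⇒ Ru is +3.

+3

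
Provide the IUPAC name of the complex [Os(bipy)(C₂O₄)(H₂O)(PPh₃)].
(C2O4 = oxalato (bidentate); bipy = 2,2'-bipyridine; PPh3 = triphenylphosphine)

aqua(2,2'-bipyridine)oxalato(triphenylphosphine)osmium(II)

There is no counter-ion, so the complex is neutral overall.
Ligand charges: 1×aqua (neutral), 1×oxalato (-2 each), 1×2,2'-bipyridine (neutral), 1×triphenylphosphine (neutral); total -2. So Os + (-2) = 0, giving Os = +2.
Ligands are named alphabetically: aqua before bipyridine before oxalato before triphenylphosphine.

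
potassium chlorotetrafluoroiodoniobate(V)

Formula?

Ligands: 4 fluoro (F, -1), 1 iodo (I, -1), 1 chloro (Cl, -1). Ligand charge sum = -6.
With Nb in oxidation state +5, the complex ion is [Nb...]^1−.
Charge balance with potassium (+1) requires 1 complex ion per 1 potassium.

K[NbClF4I]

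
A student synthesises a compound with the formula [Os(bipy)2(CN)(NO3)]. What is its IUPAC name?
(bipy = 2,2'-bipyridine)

There is no counter-ion, so the complex is neutral overall.
Ligand charges: 1×cyano (-1 each), 1×nitrato (-1 each), 2×2,2'-bipyridine (neutral); total -2. So Os + (-2) = 0, giving Os = +2.
Ligands are named alphabetically: bipyridine before cyano before nitrato.

bis(2,2'-bipyridine)cyanonitratoosmium(II)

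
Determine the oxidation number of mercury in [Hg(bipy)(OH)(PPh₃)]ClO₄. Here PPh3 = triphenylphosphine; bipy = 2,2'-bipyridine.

+2

1 perchlorate outside the brackets (-1 each) → the complex ion is 1+.
Ligand charges: 1×PPh3 neutral; 1×bipy neutral; 1×OH = -1; sum -1.
Hg + (-1) = 1+ ⇒ Hg is +2.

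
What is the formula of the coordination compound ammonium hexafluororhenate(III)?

(NH4)3[ReF6]

Ligands: 6 fluoro (F, -1). Ligand charge sum = -6.
With Re in oxidation state +3, the complex ion is [Re...]^3−.
Charge balance with ammonium (+1) requires 1 complex ion per 3 ammonium.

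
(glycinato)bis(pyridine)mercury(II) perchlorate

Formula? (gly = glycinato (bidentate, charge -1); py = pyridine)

Ligands: 1 glycinato (gly, -1), 2 pyridine (py, neutral). Ligand charge sum = -1.
With Hg in oxidation state +2, the complex ion is [Hg...]^1+.
Charge balance with perchlorate (-1) requires 1 complex ion per 1 perchlorate.

[Hg(gly)(py)2]ClO4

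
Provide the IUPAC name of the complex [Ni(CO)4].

tetracarbonylnickel(0)

There is no counter-ion, so the complex is neutral overall.
Ligand charges: 4×carbonyl (neutral); total 0. So Ni + (0) = 0, giving Ni = 0.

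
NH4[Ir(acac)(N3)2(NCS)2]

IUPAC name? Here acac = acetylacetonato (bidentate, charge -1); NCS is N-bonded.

The 1 ammonium counter-ion carries a total charge of +1, so each complex ion is 1−.
Ligand charges: 1×acetylacetonato (-1 each), 2×isothiocyanato (-1 each), 2×azido (-1 each); total -5. So Ir + (-5) = 1−, giving Ir = +4.
The complex ion is anionic, so iridium takes the -ate form iridate(IV).

ammonium (acetylacetonato)diazidodiisothiocyanatoiridate(IV)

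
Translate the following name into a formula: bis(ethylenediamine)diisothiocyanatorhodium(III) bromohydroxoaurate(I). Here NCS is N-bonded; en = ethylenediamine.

[Rh(en)2(NCS)2][AuBr(OH)]

Cation [Rh…]: ligand charges -2, Rh(III) ⇒ ion charge 1+.
Anion [Au…]: ligand charges -2, Au(I) ⇒ ion charge 1−.
One 1+ cation balances one 1− anion.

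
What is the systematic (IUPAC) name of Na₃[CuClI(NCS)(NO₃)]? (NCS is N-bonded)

The 3 sodium counter-ions carry a total charge of +3, so each complex ion is 3−.
Ligand charges: 1×chloro (-1 each), 1×iodo (-1 each), 1×nitrato (-1 each), 1×isothiocyanato (-1 each); total -4. So Cu + (-4) = 3−, giving Cu = +1.
The complex ion is anionic, so copper takes the -ate form cuprate(I).

sodium chloroiodoisothiocyanatonitratocuprate(I)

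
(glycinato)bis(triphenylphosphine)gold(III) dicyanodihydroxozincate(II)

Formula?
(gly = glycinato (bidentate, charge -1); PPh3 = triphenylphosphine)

Cation [Au…]: ligand charges -1, Au(III) ⇒ ion charge 2+.
Anion [Zn…]: ligand charges -4, Zn(II) ⇒ ion charge 2−.

[Au(gly)(PPh3)2][Zn(CN)2(OH)2]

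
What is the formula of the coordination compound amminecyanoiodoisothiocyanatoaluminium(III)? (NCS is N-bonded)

Ligands: 1 cyano (CN, -1), 1 ammine (NH3, neutral), 1 iodo (I, -1), 1 isothiocyanato (NCS, -1). Ligand charge sum = -3.
With Al in oxidation state +3, the complex ion is [Al...].

[Al(CN)I(NCS)(NH3)]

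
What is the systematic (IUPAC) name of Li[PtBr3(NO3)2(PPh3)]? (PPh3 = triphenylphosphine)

The 1 lithium counter-ion carries a total charge of +1, so each complex ion is 1−.
Ligand charges: 3×bromo (-1 each), 1×triphenylphosphine (neutral), 2×nitrato (-1 each); total -5. So Pt + (-5) = 1−, giving Pt = +4.
The complex ion is anionic, so platinum takes the -ate form platinate(IV).

lithium tribromodinitrato(triphenylphosphine)platinate(IV)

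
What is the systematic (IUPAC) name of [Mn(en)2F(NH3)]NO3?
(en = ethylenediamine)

amminebis(ethylenediamine)fluoromanganese(II) nitrate

The 1 nitrate counter-ion carries a total charge of -1, so each complex ion is 1+.
Ligand charges: 1×ammine (neutral), 1×fluoro (-1 each), 2×ethylenediamine (neutral); total -1. So Mn + (-1) = 1+, giving Mn = +2.
Ligands are named alphabetically: ammine before ethylenediamine before fluoro.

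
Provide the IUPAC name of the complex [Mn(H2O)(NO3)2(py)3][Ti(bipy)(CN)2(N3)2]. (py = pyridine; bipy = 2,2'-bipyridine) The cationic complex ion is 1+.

The complex cation is given as 1+; its ligand charges sum to -2, so Mn = +3.
A 1:1 salt means the anion carries the equal and opposite charge, 1−.
Anion: ligand charges sum to -4; for the ion to be 1−, Ti = +3.

aquadinitratotris(pyridine)manganese(III) diazido(2,2'-bipyridine)dicyanotitanate(III)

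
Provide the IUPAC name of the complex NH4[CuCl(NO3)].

ammonium chloronitratocuprate(I)

The 1 ammonium counter-ion carries a total charge of +1, so each complex ion is 1−.
Ligand charges: 1×nitrato (-1 each), 1×chloro (-1 each); total -2. So Cu + (-2) = 1−, giving Cu = +1.
Ligands are named alphabetically: chloro before nitrato.
The complex ion is anionic, so copper takes the -ate form cuprate(I).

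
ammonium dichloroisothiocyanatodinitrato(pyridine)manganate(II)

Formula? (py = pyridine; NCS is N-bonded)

(NH4)3[MnCl2(NCS)(NO3)2(py)]

Ligands: 2 chloro (Cl, -1), 1 pyridine (py, neutral), 2 nitrato (NO3, -1), 1 isothiocyanato (NCS, -1). Ligand charge sum = -5.
Charge balance with ammonium (+1) requires 1 complex ion per 3 ammonium.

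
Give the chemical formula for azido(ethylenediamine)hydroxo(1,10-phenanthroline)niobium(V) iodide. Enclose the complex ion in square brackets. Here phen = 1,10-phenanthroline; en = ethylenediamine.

[Nb(en)(N3)(OH)(phen)]I3

Ligands: 1 azido (N3, -1), 1 1,10-phenanthroline (phen, neutral), 1 hydroxo (OH, -1), 1 ethylenediamine (en, neutral). Ligand charge sum = -2.
With Nb in oxidation state +5, the complex ion is [Nb...]^3+.
Charge balance with iodide (-1) requires 1 complex ion per 3 iodide.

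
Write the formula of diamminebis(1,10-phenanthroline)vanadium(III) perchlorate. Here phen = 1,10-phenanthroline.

Ligands: 2 ammine (NH3, neutral), 2 1,10-phenanthroline (phen, neutral). Ligand charge sum = 0.
With V in oxidation state +3, the complex ion is [V...]^3+.
Charge balance with perchlorate (-1) requires 1 complex ion per 3 perchlorate.

[V(NH3)2(phen)2](ClO4)3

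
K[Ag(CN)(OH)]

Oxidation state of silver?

1 potassium outside the brackets (+1 each) → the complex ion is 1−.
Ligand charges: 1×CN = -1; 1×OH = -1; sum -2.
Ag + (-2) = 1− ⇒ Ag is +1.

+1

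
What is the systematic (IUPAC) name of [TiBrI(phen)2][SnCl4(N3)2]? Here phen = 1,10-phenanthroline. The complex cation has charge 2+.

The complex cation is given as 2+; its ligand charges sum to -2, so Ti = +4.
A 1:1 salt means the anion carries the equal and opposite charge, 2−.
Anion: ligand charges sum to -6; for the ion to be 2−, Sn = +4.

bromoiodobis(1,10-phenanthroline)titanium(IV) diazidotetrachlorostannate(IV)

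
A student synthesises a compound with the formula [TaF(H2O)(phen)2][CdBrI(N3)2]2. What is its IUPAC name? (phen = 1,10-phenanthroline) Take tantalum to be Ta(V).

aquafluorobis(1,10-phenanthroline)tantalum(V) diazidobromoiodocadmate(II)

Both ions are complex: the cation is named first with the plain metal name, the anion second with the -ate form; each ion's ligands are alphabetised independently.
Ta is given as +5; the cation's ligand charges sum to -1, so the complex cation is 4+.
With 2 anions per cation, each anion must be 4/2 = 2−.
Anion: ligand charges sum to -4; for the ion to be 2−, Cd = +2.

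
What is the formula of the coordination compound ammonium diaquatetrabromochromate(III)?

NH4[CrBr4(H2O)2]

Ligands: 2 aqua (H2O, neutral), 4 bromo (Br, -1). Ligand charge sum = -4.
With Cr in oxidation state +3, the complex ion is [Cr...]^1−.
Charge balance with ammonium (+1) requires 1 complex ion per 1 ammonium.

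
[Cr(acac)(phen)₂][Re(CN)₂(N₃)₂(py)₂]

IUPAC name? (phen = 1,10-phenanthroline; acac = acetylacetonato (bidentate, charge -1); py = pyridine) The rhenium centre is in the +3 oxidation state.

(acetylacetonato)bis(1,10-phenanthroline)chromium(II) diazidodicyanobis(pyridine)rhenate(III)

Re is given as +3; the anion's ligand charges sum to -4, so the complex anion is 1−.
A 1:1 salt means the cation carries the equal and opposite charge, 1+.
Cation: ligand charges sum to -1; for the ion to be 1+, Cr = +2.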